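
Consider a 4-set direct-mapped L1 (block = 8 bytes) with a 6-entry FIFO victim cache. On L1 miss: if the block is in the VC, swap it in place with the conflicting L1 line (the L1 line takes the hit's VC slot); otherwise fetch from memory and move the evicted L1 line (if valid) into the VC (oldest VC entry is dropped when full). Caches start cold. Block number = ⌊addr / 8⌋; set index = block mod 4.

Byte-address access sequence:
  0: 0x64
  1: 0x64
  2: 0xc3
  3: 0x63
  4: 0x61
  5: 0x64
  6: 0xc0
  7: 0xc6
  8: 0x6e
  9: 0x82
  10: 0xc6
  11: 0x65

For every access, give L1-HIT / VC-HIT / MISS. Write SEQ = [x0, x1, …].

SEQ = [MISS, L1-HIT, MISS, VC-HIT, L1-HIT, L1-HIT, VC-HIT, L1-HIT, MISS, MISS, VC-HIT, VC-HIT]

#0 0x64→b12/s0 MISS; vc=[]
#1 0x64→b12/s0 L1-HIT; vc=[]
#2 0xc3→b24/s0 MISS; vc=[12]
#3 0x63→b12/s0 VC-HIT; vc=[24]
#4 0x61→b12/s0 L1-HIT; vc=[24]
#5 0x64→b12/s0 L1-HIT; vc=[24]
#6 0xc0→b24/s0 VC-HIT; vc=[12]
#7 0xc6→b24/s0 L1-HIT; vc=[12]
#8 0x6e→b13/s1 MISS; vc=[12]
#9 0x82→b16/s0 MISS; vc=[12,24]
#10 0xc6→b24/s0 VC-HIT; vc=[12,16]
#11 0x65→b12/s0 VC-HIT; vc=[24,16]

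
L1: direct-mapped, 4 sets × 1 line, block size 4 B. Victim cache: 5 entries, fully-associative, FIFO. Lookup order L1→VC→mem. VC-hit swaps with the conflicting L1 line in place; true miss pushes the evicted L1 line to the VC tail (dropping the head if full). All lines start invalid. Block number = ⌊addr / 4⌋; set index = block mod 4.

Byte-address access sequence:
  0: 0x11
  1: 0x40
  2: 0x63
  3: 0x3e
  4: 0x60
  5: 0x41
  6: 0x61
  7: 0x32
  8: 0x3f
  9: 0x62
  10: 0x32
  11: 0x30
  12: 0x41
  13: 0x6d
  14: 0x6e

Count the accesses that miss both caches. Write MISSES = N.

0: 0x11 (blk 4, set 0) → MISS  vc=[]
1: 0x40 (blk 16, set 0) → MISS  vc=[4]
2: 0x63 (blk 24, set 0) → MISS  vc=[4, 16]
3: 0x3e (blk 15, set 3) → MISS  vc=[4, 16]
4: 0x60 (blk 24, set 0) → L1-HIT  vc=[4, 16]
5: 0x41 (blk 16, set 0) → VC-HIT  vc=[4, 24]
6: 0x61 (blk 24, set 0) → VC-HIT  vc=[4, 16]
7: 0x32 (blk 12, set 0) → MISS  vc=[4, 16, 24]
8: 0x3f (blk 15, set 3) → L1-HIT  vc=[4, 16, 24]
9: 0x62 (blk 24, set 0) → VC-HIT  vc=[4, 16, 12]
10: 0x32 (blk 12, set 0) → VC-HIT  vc=[4, 16, 24]
11: 0x30 (blk 12, set 0) → L1-HIT  vc=[4, 16, 24]
12: 0x41 (blk 16, set 0) → VC-HIT  vc=[4, 12, 24]
13: 0x6d (blk 27, set 3) → MISS  vc=[4, 12, 24, 15]
14: 0x6e (blk 27, set 3) → L1-HIT  vc=[4, 12, 24, 15]

MISSES = 6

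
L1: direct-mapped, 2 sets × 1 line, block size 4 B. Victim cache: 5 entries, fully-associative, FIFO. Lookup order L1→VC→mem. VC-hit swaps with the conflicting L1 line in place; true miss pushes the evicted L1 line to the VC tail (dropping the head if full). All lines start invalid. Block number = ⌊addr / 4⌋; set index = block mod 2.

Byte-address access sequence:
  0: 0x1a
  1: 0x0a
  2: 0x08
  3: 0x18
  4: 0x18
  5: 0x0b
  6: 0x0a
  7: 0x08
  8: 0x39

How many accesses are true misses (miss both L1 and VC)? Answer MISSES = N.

#0 0x1a→b6/s0 MISS; vc=[]
#1 0xa→b2/s0 MISS; vc=[6]
#2 0x8→b2/s0 L1-HIT; vc=[6]
#3 0x18→b6/s0 VC-HIT; vc=[2]
#4 0x18→b6/s0 L1-HIT; vc=[2]
#5 0xb→b2/s0 VC-HIT; vc=[6]
#6 0xa→b2/s0 L1-HIT; vc=[6]
#7 0x8→b2/s0 L1-HIT; vc=[6]
#8 0x39→b14/s0 MISS; vc=[6,2]

MISSES = 3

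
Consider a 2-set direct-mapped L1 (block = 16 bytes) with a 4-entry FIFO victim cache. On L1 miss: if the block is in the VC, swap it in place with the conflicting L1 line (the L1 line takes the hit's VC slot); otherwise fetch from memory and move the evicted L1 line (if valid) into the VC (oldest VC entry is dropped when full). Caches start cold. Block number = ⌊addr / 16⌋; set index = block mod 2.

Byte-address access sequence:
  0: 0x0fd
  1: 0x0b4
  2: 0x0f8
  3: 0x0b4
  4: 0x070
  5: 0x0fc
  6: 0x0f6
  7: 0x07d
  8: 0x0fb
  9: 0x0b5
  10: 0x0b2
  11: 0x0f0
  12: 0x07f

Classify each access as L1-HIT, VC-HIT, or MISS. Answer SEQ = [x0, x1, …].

SEQ = [MISS, MISS, VC-HIT, VC-HIT, MISS, VC-HIT, L1-HIT, VC-HIT, VC-HIT, VC-HIT, L1-HIT, VC-HIT, VC-HIT]

0: 0xfd (blk 15, set 1) → MISS  vc=[]
1: 0xb4 (blk 11, set 1) → MISS  vc=[15]
2: 0xf8 (blk 15, set 1) → VC-HIT  vc=[11]
3: 0xb4 (blk 11, set 1) → VC-HIT  vc=[15]
4: 0x70 (blk 7, set 1) → MISS  vc=[15, 11]
5: 0xfc (blk 15, set 1) → VC-HIT  vc=[7, 11]
6: 0xf6 (blk 15, set 1) → L1-HIT  vc=[7, 11]
7: 0x7d (blk 7, set 1) → VC-HIT  vc=[15, 11]
8: 0xfb (blk 15, set 1) → VC-HIT  vc=[7, 11]
9: 0xb5 (blk 11, set 1) → VC-HIT  vc=[7, 15]
10: 0xb2 (blk 11, set 1) → L1-HIT  vc=[7, 15]
11: 0xf0 (blk 15, set 1) → VC-HIT  vc=[7, 11]
12: 0x7f (blk 7, set 1) → VC-HIT  vc=[15, 11]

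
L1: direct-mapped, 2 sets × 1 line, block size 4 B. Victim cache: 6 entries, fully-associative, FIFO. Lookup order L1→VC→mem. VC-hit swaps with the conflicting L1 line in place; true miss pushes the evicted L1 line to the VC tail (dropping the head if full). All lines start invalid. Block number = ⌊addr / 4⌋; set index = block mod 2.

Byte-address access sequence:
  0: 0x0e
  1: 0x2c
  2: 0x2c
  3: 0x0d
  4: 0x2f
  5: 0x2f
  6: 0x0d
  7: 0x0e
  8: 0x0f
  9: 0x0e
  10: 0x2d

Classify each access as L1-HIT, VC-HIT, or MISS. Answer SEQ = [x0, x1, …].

  [0] addr=0xe blk=3 s=1: MISS | VC []
  [1] addr=0x2c blk=11 s=1: MISS | VC [3]
  [2] addr=0x2c blk=11 s=1: L1-HIT | VC [3]
  [3] addr=0xd blk=3 s=1: VC-HIT | VC [11]
  [4] addr=0x2f blk=11 s=1: VC-HIT | VC [3]
  [5] addr=0x2f blk=11 s=1: L1-HIT | VC [3]
  [6] addr=0xd blk=3 s=1: VC-HIT | VC [11]
  [7] addr=0xe blk=3 s=1: L1-HIT | VC [11]
  [8] addr=0xf blk=3 s=1: L1-HIT | VC [11]
  [9] addr=0xe blk=3 s=1: L1-HIT | VC [11]
  [10] addr=0x2d blk=11 s=1: VC-HIT | VC [3]

SEQ = [MISS, MISS, L1-HIT, VC-HIT, VC-HIT, L1-HIT, VC-HIT, L1-HIT, L1-HIT, L1-HIT, VC-HIT]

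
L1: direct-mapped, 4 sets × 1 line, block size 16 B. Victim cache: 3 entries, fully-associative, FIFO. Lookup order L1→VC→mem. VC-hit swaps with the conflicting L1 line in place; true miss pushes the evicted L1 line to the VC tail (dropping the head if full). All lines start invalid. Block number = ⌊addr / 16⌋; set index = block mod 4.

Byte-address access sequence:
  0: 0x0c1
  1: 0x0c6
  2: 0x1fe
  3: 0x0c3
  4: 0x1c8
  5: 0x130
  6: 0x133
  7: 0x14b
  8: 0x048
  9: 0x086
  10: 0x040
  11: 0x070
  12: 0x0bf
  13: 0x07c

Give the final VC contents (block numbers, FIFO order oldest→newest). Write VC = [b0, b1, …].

  [0] addr=0xc1 blk=12 s=0: MISS | VC []
  [1] addr=0xc6 blk=12 s=0: L1-HIT | VC []
  [2] addr=0x1fe blk=31 s=3: MISS | VC []
  [3] addr=0xc3 blk=12 s=0: L1-HIT | VC []
  [4] addr=0x1c8 blk=28 s=0: MISS | VC [12]
  [5] addr=0x130 blk=19 s=3: MISS | VC [12, 31]
  [6] addr=0x133 blk=19 s=3: L1-HIT | VC [12, 31]
  [7] addr=0x14b blk=20 s=0: MISS | VC [12, 31, 28]
  [8] addr=0x48 blk=4 s=0: MISS | VC [31, 28, 20]
  [9] addr=0x86 blk=8 s=0: MISS | VC [28, 20, 4]
  [10] addr=0x40 blk=4 s=0: VC-HIT | VC [28, 20, 8]
  [11] addr=0x70 blk=7 s=3: MISS | VC [20, 8, 19]
  [12] addr=0xbf blk=11 s=3: MISS | VC [8, 19, 7]
  [13] addr=0x7c blk=7 s=3: VC-HIT | VC [8, 19, 11]

VC = [8, 19, 11]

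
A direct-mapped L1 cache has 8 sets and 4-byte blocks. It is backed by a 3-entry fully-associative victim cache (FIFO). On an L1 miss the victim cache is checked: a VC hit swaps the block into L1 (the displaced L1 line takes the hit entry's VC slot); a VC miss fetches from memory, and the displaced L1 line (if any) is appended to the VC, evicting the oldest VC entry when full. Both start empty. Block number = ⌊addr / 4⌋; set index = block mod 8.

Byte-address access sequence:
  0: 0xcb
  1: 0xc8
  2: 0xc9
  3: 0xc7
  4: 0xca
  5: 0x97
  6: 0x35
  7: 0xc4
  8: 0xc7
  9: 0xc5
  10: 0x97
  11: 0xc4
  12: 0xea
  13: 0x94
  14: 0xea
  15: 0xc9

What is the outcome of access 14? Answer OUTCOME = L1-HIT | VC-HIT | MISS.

OUTCOME = L1-HIT

0: 0xcb (blk 50, set 2) → MISS  vc=[]
1: 0xc8 (blk 50, set 2) → L1-HIT  vc=[]
2: 0xc9 (blk 50, set 2) → L1-HIT  vc=[]
3: 0xc7 (blk 49, set 1) → MISS  vc=[]
4: 0xca (blk 50, set 2) → L1-HIT  vc=[]
5: 0x97 (blk 37, set 5) → MISS  vc=[]
6: 0x35 (blk 13, set 5) → MISS  vc=[37]
7: 0xc4 (blk 49, set 1) → L1-HIT  vc=[37]
8: 0xc7 (blk 49, set 1) → L1-HIT  vc=[37]
9: 0xc5 (blk 49, set 1) → L1-HIT  vc=[37]
10: 0x97 (blk 37, set 5) → VC-HIT  vc=[13]
11: 0xc4 (blk 49, set 1) → L1-HIT  vc=[13]
12: 0xea (blk 58, set 2) → MISS  vc=[13, 50]
13: 0x94 (blk 37, set 5) → L1-HIT  vc=[13, 50]
14: 0xea (blk 58, set 2) → L1-HIT  vc=[13, 50]
15: 0xc9 (blk 50, set 2) → VC-HIT  vc=[13, 58]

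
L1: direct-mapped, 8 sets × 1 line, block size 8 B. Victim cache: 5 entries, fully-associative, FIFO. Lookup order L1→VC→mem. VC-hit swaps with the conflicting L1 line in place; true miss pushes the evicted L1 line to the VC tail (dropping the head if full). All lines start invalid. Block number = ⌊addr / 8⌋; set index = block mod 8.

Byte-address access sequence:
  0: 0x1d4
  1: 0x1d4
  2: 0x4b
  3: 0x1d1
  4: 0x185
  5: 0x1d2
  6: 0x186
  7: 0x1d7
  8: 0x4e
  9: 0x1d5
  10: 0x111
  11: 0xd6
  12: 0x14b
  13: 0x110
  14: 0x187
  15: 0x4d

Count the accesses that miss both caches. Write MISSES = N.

0: 0x1d4 (blk 58, set 2) → MISS  vc=[]
1: 0x1d4 (blk 58, set 2) → L1-HIT  vc=[]
2: 0x4b (blk 9, set 1) → MISS  vc=[]
3: 0x1d1 (blk 58, set 2) → L1-HIT  vc=[]
4: 0x185 (blk 48, set 0) → MISS  vc=[]
5: 0x1d2 (blk 58, set 2) → L1-HIT  vc=[]
6: 0x186 (blk 48, set 0) → L1-HIT  vc=[]
7: 0x1d7 (blk 58, set 2) → L1-HIT  vc=[]
8: 0x4e (blk 9, set 1) → L1-HIT  vc=[]
9: 0x1d5 (blk 58, set 2) → L1-HIT  vc=[]
10: 0x111 (blk 34, set 2) → MISS  vc=[58]
11: 0xd6 (blk 26, set 2) → MISS  vc=[58, 34]
12: 0x14b (blk 41, set 1) → MISS  vc=[58, 34, 9]
13: 0x110 (blk 34, set 2) → VC-HIT  vc=[58, 26, 9]
14: 0x187 (blk 48, set 0) → L1-HIT  vc=[58, 26, 9]
15: 0x4d (blk 9, set 1) → VC-HIT  vc=[58, 26, 41]

MISSES = 6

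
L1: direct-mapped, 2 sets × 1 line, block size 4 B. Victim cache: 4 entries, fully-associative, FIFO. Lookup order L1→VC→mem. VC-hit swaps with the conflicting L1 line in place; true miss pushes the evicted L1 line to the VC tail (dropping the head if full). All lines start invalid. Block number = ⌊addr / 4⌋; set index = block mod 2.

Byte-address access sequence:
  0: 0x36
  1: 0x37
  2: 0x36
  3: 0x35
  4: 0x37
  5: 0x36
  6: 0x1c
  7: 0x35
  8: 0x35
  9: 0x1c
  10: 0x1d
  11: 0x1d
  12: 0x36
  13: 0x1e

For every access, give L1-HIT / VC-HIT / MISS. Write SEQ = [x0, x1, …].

SEQ = [MISS, L1-HIT, L1-HIT, L1-HIT, L1-HIT, L1-HIT, MISS, VC-HIT, L1-HIT, VC-HIT, L1-HIT, L1-HIT, VC-HIT, VC-HIT]

#0 0x36→b13/s1 MISS; vc=[]
#1 0x37→b13/s1 L1-HIT; vc=[]
#2 0x36→b13/s1 L1-HIT; vc=[]
#3 0x35→b13/s1 L1-HIT; vc=[]
#4 0x37→b13/s1 L1-HIT; vc=[]
#5 0x36→b13/s1 L1-HIT; vc=[]
#6 0x1c→b7/s1 MISS; vc=[13]
#7 0x35→b13/s1 VC-HIT; vc=[7]
#8 0x35→b13/s1 L1-HIT; vc=[7]
#9 0x1c→b7/s1 VC-HIT; vc=[13]
#10 0x1d→b7/s1 L1-HIT; vc=[13]
#11 0x1d→b7/s1 L1-HIT; vc=[13]
#12 0x36→b13/s1 VC-HIT; vc=[7]
#13 0x1e→b7/s1 VC-HIT; vc=[13]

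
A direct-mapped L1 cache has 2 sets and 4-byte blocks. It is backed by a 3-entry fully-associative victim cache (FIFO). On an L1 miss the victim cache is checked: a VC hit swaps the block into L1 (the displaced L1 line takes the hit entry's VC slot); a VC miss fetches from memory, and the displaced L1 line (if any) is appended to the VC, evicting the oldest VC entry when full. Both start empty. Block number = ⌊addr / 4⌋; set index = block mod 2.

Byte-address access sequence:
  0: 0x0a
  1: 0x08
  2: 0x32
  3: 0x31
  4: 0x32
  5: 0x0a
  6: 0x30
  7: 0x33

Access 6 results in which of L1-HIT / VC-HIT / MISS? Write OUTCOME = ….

  [0] addr=0xa blk=2 s=0: MISS | VC []
  [1] addr=0x8 blk=2 s=0: L1-HIT | VC []
  [2] addr=0x32 blk=12 s=0: MISS | VC [2]
  [3] addr=0x31 blk=12 s=0: L1-HIT | VC [2]
  [4] addr=0x32 blk=12 s=0: L1-HIT | VC [2]
  [5] addr=0xa blk=2 s=0: VC-HIT | VC [12]
  [6] addr=0x30 blk=12 s=0: VC-HIT | VC [2]
  [7] addr=0x33 blk=12 s=0: L1-HIT | VC [2]

OUTCOME = VC-HIT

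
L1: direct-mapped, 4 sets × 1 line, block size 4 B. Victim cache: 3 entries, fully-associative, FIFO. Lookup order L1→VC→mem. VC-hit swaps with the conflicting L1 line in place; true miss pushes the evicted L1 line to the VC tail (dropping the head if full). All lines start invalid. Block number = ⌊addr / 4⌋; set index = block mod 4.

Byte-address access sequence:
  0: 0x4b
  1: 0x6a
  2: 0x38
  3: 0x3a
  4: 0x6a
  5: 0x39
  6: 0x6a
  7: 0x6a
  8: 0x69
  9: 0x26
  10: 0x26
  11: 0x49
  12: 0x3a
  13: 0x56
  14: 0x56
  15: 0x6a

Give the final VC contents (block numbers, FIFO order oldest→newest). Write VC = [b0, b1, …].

VC = [14, 18, 9]

  [0] addr=0x4b blk=18 s=2: MISS | VC []
  [1] addr=0x6a blk=26 s=2: MISS | VC [18]
  [2] addr=0x38 blk=14 s=2: MISS | VC [18, 26]
  [3] addr=0x3a blk=14 s=2: L1-HIT | VC [18, 26]
  [4] addr=0x6a blk=26 s=2: VC-HIT | VC [18, 14]
  [5] addr=0x39 blk=14 s=2: VC-HIT | VC [18, 26]
  [6] addr=0x6a blk=26 s=2: VC-HIT | VC [18, 14]
  [7] addr=0x6a blk=26 s=2: L1-HIT | VC [18, 14]
  [8] addr=0x69 blk=26 s=2: L1-HIT | VC [18, 14]
  [9] addr=0x26 blk=9 s=1: MISS | VC [18, 14]
  [10] addr=0x26 blk=9 s=1: L1-HIT | VC [18, 14]
  [11] addr=0x49 blk=18 s=2: VC-HIT | VC [26, 14]
  [12] addr=0x3a blk=14 s=2: VC-HIT | VC [26, 18]
  [13] addr=0x56 blk=21 s=1: MISS | VC [26, 18, 9]
  [14] addr=0x56 blk=21 s=1: L1-HIT | VC [26, 18, 9]
  [15] addr=0x6a blk=26 s=2: VC-HIT | VC [14, 18, 9]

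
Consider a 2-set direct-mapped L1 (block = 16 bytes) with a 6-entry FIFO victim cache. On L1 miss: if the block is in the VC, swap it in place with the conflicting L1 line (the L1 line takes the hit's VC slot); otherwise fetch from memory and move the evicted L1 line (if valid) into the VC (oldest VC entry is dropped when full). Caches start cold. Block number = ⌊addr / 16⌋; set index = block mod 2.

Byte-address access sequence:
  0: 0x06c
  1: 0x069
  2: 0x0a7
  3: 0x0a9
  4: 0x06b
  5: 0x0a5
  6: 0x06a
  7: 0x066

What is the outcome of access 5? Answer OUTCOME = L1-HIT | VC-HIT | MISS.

OUTCOME = VC-HIT

#0 0x6c→b6/s0 MISS; vc=[]
#1 0x69→b6/s0 L1-HIT; vc=[]
#2 0xa7→b10/s0 MISS; vc=[6]
#3 0xa9→b10/s0 L1-HIT; vc=[6]
#4 0x6b→b6/s0 VC-HIT; vc=[10]
#5 0xa5→b10/s0 VC-HIT; vc=[6]
#6 0x6a→b6/s0 VC-HIT; vc=[10]
#7 0x66→b6/s0 L1-HIT; vc=[10]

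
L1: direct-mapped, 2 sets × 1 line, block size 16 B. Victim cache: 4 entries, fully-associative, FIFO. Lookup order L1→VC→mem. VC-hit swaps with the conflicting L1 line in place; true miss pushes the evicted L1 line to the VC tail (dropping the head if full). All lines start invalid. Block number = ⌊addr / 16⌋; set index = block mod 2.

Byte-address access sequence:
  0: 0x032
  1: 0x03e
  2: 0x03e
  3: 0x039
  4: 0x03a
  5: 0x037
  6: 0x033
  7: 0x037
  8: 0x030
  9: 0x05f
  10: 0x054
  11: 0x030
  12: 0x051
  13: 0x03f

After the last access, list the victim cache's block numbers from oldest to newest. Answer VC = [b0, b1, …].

VC = [5]

#0 0x32→b3/s1 MISS; vc=[]
#1 0x3e→b3/s1 L1-HIT; vc=[]
#2 0x3e→b3/s1 L1-HIT; vc=[]
#3 0x39→b3/s1 L1-HIT; vc=[]
#4 0x3a→b3/s1 L1-HIT; vc=[]
#5 0x37→b3/s1 L1-HIT; vc=[]
#6 0x33→b3/s1 L1-HIT; vc=[]
#7 0x37→b3/s1 L1-HIT; vc=[]
#8 0x30→b3/s1 L1-HIT; vc=[]
#9 0x5f→b5/s1 MISS; vc=[3]
#10 0x54→b5/s1 L1-HIT; vc=[3]
#11 0x30→b3/s1 VC-HIT; vc=[5]
#12 0x51→b5/s1 VC-HIT; vc=[3]
#13 0x3f→b3/s1 VC-HIT; vc=[5]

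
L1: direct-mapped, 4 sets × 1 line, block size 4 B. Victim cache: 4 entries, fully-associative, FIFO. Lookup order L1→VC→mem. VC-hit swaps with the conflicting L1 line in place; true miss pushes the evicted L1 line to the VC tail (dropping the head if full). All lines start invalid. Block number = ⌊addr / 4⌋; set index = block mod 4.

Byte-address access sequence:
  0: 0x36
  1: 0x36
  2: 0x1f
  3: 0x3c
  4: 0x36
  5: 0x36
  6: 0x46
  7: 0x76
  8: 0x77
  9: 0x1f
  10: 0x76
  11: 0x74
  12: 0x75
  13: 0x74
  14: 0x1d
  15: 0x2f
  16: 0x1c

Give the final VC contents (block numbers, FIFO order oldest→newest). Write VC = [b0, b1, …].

#0 0x36→b13/s1 MISS; vc=[]
#1 0x36→b13/s1 L1-HIT; vc=[]
#2 0x1f→b7/s3 MISS; vc=[]
#3 0x3c→b15/s3 MISS; vc=[7]
#4 0x36→b13/s1 L1-HIT; vc=[7]
#5 0x36→b13/s1 L1-HIT; vc=[7]
#6 0x46→b17/s1 MISS; vc=[7,13]
#7 0x76→b29/s1 MISS; vc=[7,13,17]
#8 0x77→b29/s1 L1-HIT; vc=[7,13,17]
#9 0x1f→b7/s3 VC-HIT; vc=[15,13,17]
#10 0x76→b29/s1 L1-HIT; vc=[15,13,17]
#11 0x74→b29/s1 L1-HIT; vc=[15,13,17]
#12 0x75→b29/s1 L1-HIT; vc=[15,13,17]
#13 0x74→b29/s1 L1-HIT; vc=[15,13,17]
#14 0x1d→b7/s3 L1-HIT; vc=[15,13,17]
#15 0x2f→b11/s3 MISS; vc=[15,13,17,7]
#16 0x1c→b7/s3 VC-HIT; vc=[15,13,17,11]

VC = [15, 13, 17, 11]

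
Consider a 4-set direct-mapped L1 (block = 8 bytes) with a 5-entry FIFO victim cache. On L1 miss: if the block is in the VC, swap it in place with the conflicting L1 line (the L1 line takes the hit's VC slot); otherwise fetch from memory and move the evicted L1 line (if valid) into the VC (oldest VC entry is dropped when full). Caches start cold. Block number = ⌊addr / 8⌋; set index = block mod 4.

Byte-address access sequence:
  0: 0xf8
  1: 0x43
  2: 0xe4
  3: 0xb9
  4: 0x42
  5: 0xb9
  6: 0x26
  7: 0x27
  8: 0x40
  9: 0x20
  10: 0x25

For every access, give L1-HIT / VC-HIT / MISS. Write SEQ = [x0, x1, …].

SEQ = [MISS, MISS, MISS, MISS, VC-HIT, L1-HIT, MISS, L1-HIT, VC-HIT, VC-HIT, L1-HIT]

#0 0xf8→b31/s3 MISS; vc=[]
#1 0x43→b8/s0 MISS; vc=[]
#2 0xe4→b28/s0 MISS; vc=[8]
#3 0xb9→b23/s3 MISS; vc=[8,31]
#4 0x42→b8/s0 VC-HIT; vc=[28,31]
#5 0xb9→b23/s3 L1-HIT; vc=[28,31]
#6 0x26→b4/s0 MISS; vc=[28,31,8]
#7 0x27→b4/s0 L1-HIT; vc=[28,31,8]
#8 0x40→b8/s0 VC-HIT; vc=[28,31,4]
#9 0x20→b4/s0 VC-HIT; vc=[28,31,8]
#10 0x25→b4/s0 L1-HIT; vc=[28,31,8]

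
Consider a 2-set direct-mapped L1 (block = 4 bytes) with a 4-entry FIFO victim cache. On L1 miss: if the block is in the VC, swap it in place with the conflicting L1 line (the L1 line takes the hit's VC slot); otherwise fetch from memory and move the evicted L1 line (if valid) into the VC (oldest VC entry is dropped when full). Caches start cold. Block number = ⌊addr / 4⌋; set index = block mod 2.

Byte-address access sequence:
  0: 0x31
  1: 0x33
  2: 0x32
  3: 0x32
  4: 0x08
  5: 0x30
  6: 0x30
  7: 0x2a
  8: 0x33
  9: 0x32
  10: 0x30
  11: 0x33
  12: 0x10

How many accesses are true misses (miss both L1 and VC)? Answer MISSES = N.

MISSES = 4

0: 0x31 (blk 12, set 0) → MISS  vc=[]
1: 0x33 (blk 12, set 0) → L1-HIT  vc=[]
2: 0x32 (blk 12, set 0) → L1-HIT  vc=[]
3: 0x32 (blk 12, set 0) → L1-HIT  vc=[]
4: 0x8 (blk 2, set 0) → MISS  vc=[12]
5: 0x30 (blk 12, set 0) → VC-HIT  vc=[2]
6: 0x30 (blk 12, set 0) → L1-HIT  vc=[2]
7: 0x2a (blk 10, set 0) → MISS  vc=[2, 12]
8: 0x33 (blk 12, set 0) → VC-HIT  vc=[2, 10]
9: 0x32 (blk 12, set 0) → L1-HIT  vc=[2, 10]
10: 0x30 (blk 12, set 0) → L1-HIT  vc=[2, 10]
11: 0x33 (blk 12, set 0) → L1-HIT  vc=[2, 10]
12: 0x10 (blk 4, set 0) → MISS  vc=[2, 10, 12]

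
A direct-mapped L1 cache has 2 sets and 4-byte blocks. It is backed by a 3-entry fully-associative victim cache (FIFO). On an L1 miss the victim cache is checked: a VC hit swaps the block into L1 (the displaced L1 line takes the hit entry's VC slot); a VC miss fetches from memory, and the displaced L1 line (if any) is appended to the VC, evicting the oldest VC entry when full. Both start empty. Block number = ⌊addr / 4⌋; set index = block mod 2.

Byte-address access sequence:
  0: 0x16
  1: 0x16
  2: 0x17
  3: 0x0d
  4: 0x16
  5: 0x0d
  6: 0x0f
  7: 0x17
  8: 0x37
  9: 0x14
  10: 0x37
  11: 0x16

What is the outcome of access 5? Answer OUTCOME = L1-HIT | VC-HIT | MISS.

0: 0x16 (blk 5, set 1) → MISS  vc=[]
1: 0x16 (blk 5, set 1) → L1-HIT  vc=[]
2: 0x17 (blk 5, set 1) → L1-HIT  vc=[]
3: 0xd (blk 3, set 1) → MISS  vc=[5]
4: 0x16 (blk 5, set 1) → VC-HIT  vc=[3]
5: 0xd (blk 3, set 1) → VC-HIT  vc=[5]
6: 0xf (blk 3, set 1) → L1-HIT  vc=[5]
7: 0x17 (blk 5, set 1) → VC-HIT  vc=[3]
8: 0x37 (blk 13, set 1) → MISS  vc=[3, 5]
9: 0x14 (blk 5, set 1) → VC-HIT  vc=[3, 13]
10: 0x37 (blk 13, set 1) → VC-HIT  vc=[3, 5]
11: 0x16 (blk 5, set 1) → VC-HIT  vc=[3, 13]

OUTCOME = VC-HIT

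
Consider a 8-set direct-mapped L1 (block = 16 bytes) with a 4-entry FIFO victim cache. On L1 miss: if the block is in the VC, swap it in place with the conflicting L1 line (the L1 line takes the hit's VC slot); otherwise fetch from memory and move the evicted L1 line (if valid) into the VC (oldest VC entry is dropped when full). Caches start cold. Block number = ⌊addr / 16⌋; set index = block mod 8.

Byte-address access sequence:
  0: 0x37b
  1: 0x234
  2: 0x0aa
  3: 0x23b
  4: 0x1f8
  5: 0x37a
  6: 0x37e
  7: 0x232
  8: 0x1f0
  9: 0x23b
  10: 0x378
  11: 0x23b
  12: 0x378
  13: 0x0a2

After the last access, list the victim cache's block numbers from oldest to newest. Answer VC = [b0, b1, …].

#0 0x37b→b55/s7 MISS; vc=[]
#1 0x234→b35/s3 MISS; vc=[]
#2 0xaa→b10/s2 MISS; vc=[]
#3 0x23b→b35/s3 L1-HIT; vc=[]
#4 0x1f8→b31/s7 MISS; vc=[55]
#5 0x37a→b55/s7 VC-HIT; vc=[31]
#6 0x37e→b55/s7 L1-HIT; vc=[31]
#7 0x232→b35/s3 L1-HIT; vc=[31]
#8 0x1f0→b31/s7 VC-HIT; vc=[55]
#9 0x23b→b35/s3 L1-HIT; vc=[55]
#10 0x378→b55/s7 VC-HIT; vc=[31]
#11 0x23b→b35/s3 L1-HIT; vc=[31]
#12 0x378→b55/s7 L1-HIT; vc=[31]
#13 0xa2→b10/s2 L1-HIT; vc=[31]

VC = [31]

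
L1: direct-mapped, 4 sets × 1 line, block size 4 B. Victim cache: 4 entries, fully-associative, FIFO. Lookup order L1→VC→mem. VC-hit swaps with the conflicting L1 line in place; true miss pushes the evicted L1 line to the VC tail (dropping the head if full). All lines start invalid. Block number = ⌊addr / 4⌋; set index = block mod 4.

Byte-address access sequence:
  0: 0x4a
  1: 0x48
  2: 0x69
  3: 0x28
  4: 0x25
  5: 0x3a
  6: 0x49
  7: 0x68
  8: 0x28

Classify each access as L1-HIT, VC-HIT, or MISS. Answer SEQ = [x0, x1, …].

#0 0x4a→b18/s2 MISS; vc=[]
#1 0x48→b18/s2 L1-HIT; vc=[]
#2 0x69→b26/s2 MISS; vc=[18]
#3 0x28→b10/s2 MISS; vc=[18,26]
#4 0x25→b9/s1 MISS; vc=[18,26]
#5 0x3a→b14/s2 MISS; vc=[18,26,10]
#6 0x49→b18/s2 VC-HIT; vc=[14,26,10]
#7 0x68→b26/s2 VC-HIT; vc=[14,18,10]
#8 0x28→b10/s2 VC-HIT; vc=[14,18,26]

SEQ = [MISS, L1-HIT, MISS, MISS, MISS, MISS, VC-HIT, VC-HIT, VC-HIT]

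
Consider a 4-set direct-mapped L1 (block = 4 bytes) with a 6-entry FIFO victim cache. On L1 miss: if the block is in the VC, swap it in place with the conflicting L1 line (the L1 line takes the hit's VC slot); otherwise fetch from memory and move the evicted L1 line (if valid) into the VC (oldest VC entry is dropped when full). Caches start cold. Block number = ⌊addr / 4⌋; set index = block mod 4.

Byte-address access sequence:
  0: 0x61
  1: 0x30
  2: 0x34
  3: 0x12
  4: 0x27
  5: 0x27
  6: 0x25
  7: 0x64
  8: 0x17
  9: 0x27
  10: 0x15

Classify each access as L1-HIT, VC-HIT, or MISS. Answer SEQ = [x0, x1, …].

#0 0x61→b24/s0 MISS; vc=[]
#1 0x30→b12/s0 MISS; vc=[24]
#2 0x34→b13/s1 MISS; vc=[24]
#3 0x12→b4/s0 MISS; vc=[24,12]
#4 0x27→b9/s1 MISS; vc=[24,12,13]
#5 0x27→b9/s1 L1-HIT; vc=[24,12,13]
#6 0x25→b9/s1 L1-HIT; vc=[24,12,13]
#7 0x64→b25/s1 MISS; vc=[24,12,13,9]
#8 0x17→b5/s1 MISS; vc=[24,12,13,9,25]
#9 0x27→b9/s1 VC-HIT; vc=[24,12,13,5,25]
#10 0x15→b5/s1 VC-HIT; vc=[24,12,13,9,25]

SEQ = [MISS, MISS, MISS, MISS, MISS, L1-HIT, L1-HIT, MISS, MISS, VC-HIT, VC-HIT]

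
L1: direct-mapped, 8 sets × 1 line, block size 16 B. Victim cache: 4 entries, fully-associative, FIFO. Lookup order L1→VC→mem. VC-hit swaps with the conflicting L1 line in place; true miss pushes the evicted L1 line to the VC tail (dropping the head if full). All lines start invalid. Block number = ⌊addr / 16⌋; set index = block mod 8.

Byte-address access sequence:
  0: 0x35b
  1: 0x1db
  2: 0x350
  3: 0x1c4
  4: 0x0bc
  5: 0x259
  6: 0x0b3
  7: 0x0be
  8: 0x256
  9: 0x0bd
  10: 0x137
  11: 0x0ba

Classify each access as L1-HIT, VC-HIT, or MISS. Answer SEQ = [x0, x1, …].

SEQ = [MISS, MISS, VC-HIT, MISS, MISS, MISS, L1-HIT, L1-HIT, L1-HIT, L1-HIT, MISS, VC-HIT]

#0 0x35b→b53/s5 MISS; vc=[]
#1 0x1db→b29/s5 MISS; vc=[53]
#2 0x350→b53/s5 VC-HIT; vc=[29]
#3 0x1c4→b28/s4 MISS; vc=[29]
#4 0xbc→b11/s3 MISS; vc=[29]
#5 0x259→b37/s5 MISS; vc=[29,53]
#6 0xb3→b11/s3 L1-HIT; vc=[29,53]
#7 0xbe→b11/s3 L1-HIT; vc=[29,53]
#8 0x256→b37/s5 L1-HIT; vc=[29,53]
#9 0xbd→b11/s3 L1-HIT; vc=[29,53]
#10 0x137→b19/s3 MISS; vc=[29,53,11]
#11 0xba→b11/s3 VC-HIT; vc=[29,53,19]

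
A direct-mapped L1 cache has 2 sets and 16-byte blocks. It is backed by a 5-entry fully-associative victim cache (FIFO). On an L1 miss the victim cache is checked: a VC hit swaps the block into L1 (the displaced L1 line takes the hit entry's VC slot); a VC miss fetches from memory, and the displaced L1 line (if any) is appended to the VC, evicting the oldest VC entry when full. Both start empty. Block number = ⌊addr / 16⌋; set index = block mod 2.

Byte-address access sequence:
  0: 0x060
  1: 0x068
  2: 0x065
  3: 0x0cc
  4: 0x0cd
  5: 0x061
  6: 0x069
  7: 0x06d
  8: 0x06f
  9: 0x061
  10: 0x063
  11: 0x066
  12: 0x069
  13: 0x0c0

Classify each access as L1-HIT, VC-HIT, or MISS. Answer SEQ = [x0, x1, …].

0: 0x60 (blk 6, set 0) → MISS  vc=[]
1: 0x68 (blk 6, set 0) → L1-HIT  vc=[]
2: 0x65 (blk 6, set 0) → L1-HIT  vc=[]
3: 0xcc (blk 12, set 0) → MISS  vc=[6]
4: 0xcd (blk 12, set 0) → L1-HIT  vc=[6]
5: 0x61 (blk 6, set 0) → VC-HIT  vc=[12]
6: 0x69 (blk 6, set 0) → L1-HIT  vc=[12]
7: 0x6d (blk 6, set 0) → L1-HIT  vc=[12]
8: 0x6f (blk 6, set 0) → L1-HIT  vc=[12]
9: 0x61 (blk 6, set 0) → L1-HIT  vc=[12]
10: 0x63 (blk 6, set 0) → L1-HIT  vc=[12]
11: 0x66 (blk 6, set 0) → L1-HIT  vc=[12]
12: 0x69 (blk 6, set 0) → L1-HIT  vc=[12]
13: 0xc0 (blk 12, set 0) → VC-HIT  vc=[6]

SEQ = [MISS, L1-HIT, L1-HIT, MISS, L1-HIT, VC-HIT, L1-HIT, L1-HIT, L1-HIT, L1-HIT, L1-HIT, L1-HIT, L1-HIT, VC-HIT]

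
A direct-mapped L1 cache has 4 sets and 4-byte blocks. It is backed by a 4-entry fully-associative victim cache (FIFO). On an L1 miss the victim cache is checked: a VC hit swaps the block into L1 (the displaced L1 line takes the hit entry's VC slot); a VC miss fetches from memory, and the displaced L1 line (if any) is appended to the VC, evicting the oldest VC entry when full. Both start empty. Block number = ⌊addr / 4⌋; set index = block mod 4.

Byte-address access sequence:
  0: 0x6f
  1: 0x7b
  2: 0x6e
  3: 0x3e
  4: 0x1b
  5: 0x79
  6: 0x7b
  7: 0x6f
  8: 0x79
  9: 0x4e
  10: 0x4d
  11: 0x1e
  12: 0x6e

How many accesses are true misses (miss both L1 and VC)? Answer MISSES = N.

MISSES = 6

#0 0x6f→b27/s3 MISS; vc=[]
#1 0x7b→b30/s2 MISS; vc=[]
#2 0x6e→b27/s3 L1-HIT; vc=[]
#3 0x3e→b15/s3 MISS; vc=[27]
#4 0x1b→b6/s2 MISS; vc=[27,30]
#5 0x79→b30/s2 VC-HIT; vc=[27,6]
#6 0x7b→b30/s2 L1-HIT; vc=[27,6]
#7 0x6f→b27/s3 VC-HIT; vc=[15,6]
#8 0x79→b30/s2 L1-HIT; vc=[15,6]
#9 0x4e→b19/s3 MISS; vc=[15,6,27]
#10 0x4d→b19/s3 L1-HIT; vc=[15,6,27]
#11 0x1e→b7/s3 MISS; vc=[15,6,27,19]
#12 0x6e→b27/s3 VC-HIT; vc=[15,6,7,19]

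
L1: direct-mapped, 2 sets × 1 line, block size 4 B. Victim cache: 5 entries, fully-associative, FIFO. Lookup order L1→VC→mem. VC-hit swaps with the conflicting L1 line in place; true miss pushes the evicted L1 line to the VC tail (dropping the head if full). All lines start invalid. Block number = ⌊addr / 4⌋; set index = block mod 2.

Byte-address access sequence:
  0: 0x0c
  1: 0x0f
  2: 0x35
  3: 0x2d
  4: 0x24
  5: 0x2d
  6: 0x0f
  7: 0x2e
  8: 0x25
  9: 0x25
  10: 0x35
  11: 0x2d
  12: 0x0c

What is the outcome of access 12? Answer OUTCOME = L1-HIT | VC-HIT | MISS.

OUTCOME = VC-HIT

  [0] addr=0xc blk=3 s=1: MISS | VC []
  [1] addr=0xf blk=3 s=1: L1-HIT | VC []
  [2] addr=0x35 blk=13 s=1: MISS | VC [3]
  [3] addr=0x2d blk=11 s=1: MISS | VC [3, 13]
  [4] addr=0x24 blk=9 s=1: MISS | VC [3, 13, 11]
  [5] addr=0x2d blk=11 s=1: VC-HIT | VC [3, 13, 9]
  [6] addr=0xf blk=3 s=1: VC-HIT | VC [11, 13, 9]
  [7] addr=0x2e blk=11 s=1: VC-HIT | VC [3, 13, 9]
  [8] addr=0x25 blk=9 s=1: VC-HIT | VC [3, 13, 11]
  [9] addr=0x25 blk=9 s=1: L1-HIT | VC [3, 13, 11]
  [10] addr=0x35 blk=13 s=1: VC-HIT | VC [3, 9, 11]
  [11] addr=0x2d blk=11 s=1: VC-HIT | VC [3, 9, 13]
  [12] addr=0xc blk=3 s=1: VC-HIT | VC [11, 9, 13]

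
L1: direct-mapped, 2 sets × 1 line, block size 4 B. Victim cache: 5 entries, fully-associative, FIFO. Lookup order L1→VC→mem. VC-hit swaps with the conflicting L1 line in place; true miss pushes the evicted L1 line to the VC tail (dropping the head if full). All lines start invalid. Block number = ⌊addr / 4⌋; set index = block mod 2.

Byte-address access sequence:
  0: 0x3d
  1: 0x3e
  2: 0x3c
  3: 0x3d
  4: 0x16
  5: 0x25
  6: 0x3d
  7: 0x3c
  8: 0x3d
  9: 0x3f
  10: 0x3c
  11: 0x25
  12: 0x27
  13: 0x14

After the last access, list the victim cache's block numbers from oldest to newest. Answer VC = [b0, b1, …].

VC = [15, 9]

  [0] addr=0x3d blk=15 s=1: MISS | VC []
  [1] addr=0x3e blk=15 s=1: L1-HIT | VC []
  [2] addr=0x3c blk=15 s=1: L1-HIT | VC []
  [3] addr=0x3d blk=15 s=1: L1-HIT | VC []
  [4] addr=0x16 blk=5 s=1: MISS | VC [15]
  [5] addr=0x25 blk=9 s=1: MISS | VC [15, 5]
  [6] addr=0x3d blk=15 s=1: VC-HIT | VC [9, 5]
  [7] addr=0x3c blk=15 s=1: L1-HIT | VC [9, 5]
  [8] addr=0x3d blk=15 s=1: L1-HIT | VC [9, 5]
  [9] addr=0x3f blk=15 s=1: L1-HIT | VC [9, 5]
  [10] addr=0x3c blk=15 s=1: L1-HIT | VC [9, 5]
  [11] addr=0x25 blk=9 s=1: VC-HIT | VC [15, 5]
  [12] addr=0x27 blk=9 s=1: L1-HIT | VC [15, 5]
  [13] addr=0x14 blk=5 s=1: VC-HIT | VC [15, 9]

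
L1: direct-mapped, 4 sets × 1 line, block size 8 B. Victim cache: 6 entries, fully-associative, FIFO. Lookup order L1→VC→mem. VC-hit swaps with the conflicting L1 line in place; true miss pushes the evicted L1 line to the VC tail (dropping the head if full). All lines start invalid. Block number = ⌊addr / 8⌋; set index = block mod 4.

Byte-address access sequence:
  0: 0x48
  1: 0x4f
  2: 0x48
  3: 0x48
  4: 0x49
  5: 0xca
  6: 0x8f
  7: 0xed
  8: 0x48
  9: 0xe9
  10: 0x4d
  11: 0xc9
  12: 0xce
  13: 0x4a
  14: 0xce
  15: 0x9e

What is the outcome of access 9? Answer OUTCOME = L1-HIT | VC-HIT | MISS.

OUTCOME = VC-HIT

  [0] addr=0x48 blk=9 s=1: MISS | VC []
  [1] addr=0x4f blk=9 s=1: L1-HIT | VC []
  [2] addr=0x48 blk=9 s=1: L1-HIT | VC []
  [3] addr=0x48 blk=9 s=1: L1-HIT | VC []
  [4] addr=0x49 blk=9 s=1: L1-HIT | VC []
  [5] addr=0xca blk=25 s=1: MISS | VC [9]
  [6] addr=0x8f blk=17 s=1: MISS | VC [9, 25]
  [7] addr=0xed blk=29 s=1: MISS | VC [9, 25, 17]
  [8] addr=0x48 blk=9 s=1: VC-HIT | VC [29, 25, 17]
  [9] addr=0xe9 blk=29 s=1: VC-HIT | VC [9, 25, 17]
  [10] addr=0x4d blk=9 s=1: VC-HIT | VC [29, 25, 17]
  [11] addr=0xc9 blk=25 s=1: VC-HIT | VC [29, 9, 17]
  [12] addr=0xce blk=25 s=1: L1-HIT | VC [29, 9, 17]
  [13] addr=0x4a blk=9 s=1: VC-HIT | VC [29, 25, 17]
  [14] addr=0xce blk=25 s=1: VC-HIT | VC [29, 9, 17]
  [15] addr=0x9e blk=19 s=3: MISS | VC [29, 9, 17]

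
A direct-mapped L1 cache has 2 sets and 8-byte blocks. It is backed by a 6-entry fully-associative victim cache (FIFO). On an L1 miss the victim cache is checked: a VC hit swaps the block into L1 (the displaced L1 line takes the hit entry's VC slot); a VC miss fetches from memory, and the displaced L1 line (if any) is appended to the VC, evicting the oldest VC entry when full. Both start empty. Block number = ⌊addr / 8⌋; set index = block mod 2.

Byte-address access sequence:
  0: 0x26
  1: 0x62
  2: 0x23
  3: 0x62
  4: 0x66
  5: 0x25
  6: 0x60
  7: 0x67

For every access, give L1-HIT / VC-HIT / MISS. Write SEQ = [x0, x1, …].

  [0] addr=0x26 blk=4 s=0: MISS | VC []
  [1] addr=0x62 blk=12 s=0: MISS | VC [4]
  [2] addr=0x23 blk=4 s=0: VC-HIT | VC [12]
  [3] addr=0x62 blk=12 s=0: VC-HIT | VC [4]
  [4] addr=0x66 blk=12 s=0: L1-HIT | VC [4]
  [5] addr=0x25 blk=4 s=0: VC-HIT | VC [12]
  [6] addr=0x60 blk=12 s=0: VC-HIT | VC [4]
  [7] addr=0x67 blk=12 s=0: L1-HIT | VC [4]

SEQ = [MISS, MISS, VC-HIT, VC-HIT, L1-HIT, VC-HIT, VC-HIT, L1-HIT]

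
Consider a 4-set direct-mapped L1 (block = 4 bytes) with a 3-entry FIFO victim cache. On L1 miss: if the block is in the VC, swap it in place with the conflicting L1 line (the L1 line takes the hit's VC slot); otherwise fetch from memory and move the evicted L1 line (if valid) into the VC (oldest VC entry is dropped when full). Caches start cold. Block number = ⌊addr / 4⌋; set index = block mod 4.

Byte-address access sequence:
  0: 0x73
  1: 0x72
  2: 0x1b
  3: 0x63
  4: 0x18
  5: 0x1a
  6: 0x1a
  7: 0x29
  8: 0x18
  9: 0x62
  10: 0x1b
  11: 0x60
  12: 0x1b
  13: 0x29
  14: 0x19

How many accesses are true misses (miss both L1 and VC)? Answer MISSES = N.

MISSES = 4

#0 0x73→b28/s0 MISS; vc=[]
#1 0x72→b28/s0 L1-HIT; vc=[]
#2 0x1b→b6/s2 MISS; vc=[]
#3 0x63→b24/s0 MISS; vc=[28]
#4 0x18→b6/s2 L1-HIT; vc=[28]
#5 0x1a→b6/s2 L1-HIT; vc=[28]
#6 0x1a→b6/s2 L1-HIT; vc=[28]
#7 0x29→b10/s2 MISS; vc=[28,6]
#8 0x18→b6/s2 VC-HIT; vc=[28,10]
#9 0x62→b24/s0 L1-HIT; vc=[28,10]
#10 0x1b→b6/s2 L1-HIT; vc=[28,10]
#11 0x60→b24/s0 L1-HIT; vc=[28,10]
#12 0x1b→b6/s2 L1-HIT; vc=[28,10]
#13 0x29→b10/s2 VC-HIT; vc=[28,6]
#14 0x19→b6/s2 VC-HIT; vc=[28,10]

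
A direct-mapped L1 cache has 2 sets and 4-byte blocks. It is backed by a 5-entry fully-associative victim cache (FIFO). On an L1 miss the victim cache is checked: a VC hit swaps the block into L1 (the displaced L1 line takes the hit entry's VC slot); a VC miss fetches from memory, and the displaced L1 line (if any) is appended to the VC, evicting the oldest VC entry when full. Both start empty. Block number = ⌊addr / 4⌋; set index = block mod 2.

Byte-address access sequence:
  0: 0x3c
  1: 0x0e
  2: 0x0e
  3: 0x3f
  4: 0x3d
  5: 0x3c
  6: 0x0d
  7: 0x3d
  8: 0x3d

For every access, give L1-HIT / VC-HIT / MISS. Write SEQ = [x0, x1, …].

SEQ = [MISS, MISS, L1-HIT, VC-HIT, L1-HIT, L1-HIT, VC-HIT, VC-HIT, L1-HIT]

#0 0x3c→b15/s1 MISS; vc=[]
#1 0xe→b3/s1 MISS; vc=[15]
#2 0xe→b3/s1 L1-HIT; vc=[15]
#3 0x3f→b15/s1 VC-HIT; vc=[3]
#4 0x3d→b15/s1 L1-HIT; vc=[3]
#5 0x3c→b15/s1 L1-HIT; vc=[3]
#6 0xd→b3/s1 VC-HIT; vc=[15]
#7 0x3d→b15/s1 VC-HIT; vc=[3]
#8 0x3d→b15/s1 L1-HIT; vc=[3]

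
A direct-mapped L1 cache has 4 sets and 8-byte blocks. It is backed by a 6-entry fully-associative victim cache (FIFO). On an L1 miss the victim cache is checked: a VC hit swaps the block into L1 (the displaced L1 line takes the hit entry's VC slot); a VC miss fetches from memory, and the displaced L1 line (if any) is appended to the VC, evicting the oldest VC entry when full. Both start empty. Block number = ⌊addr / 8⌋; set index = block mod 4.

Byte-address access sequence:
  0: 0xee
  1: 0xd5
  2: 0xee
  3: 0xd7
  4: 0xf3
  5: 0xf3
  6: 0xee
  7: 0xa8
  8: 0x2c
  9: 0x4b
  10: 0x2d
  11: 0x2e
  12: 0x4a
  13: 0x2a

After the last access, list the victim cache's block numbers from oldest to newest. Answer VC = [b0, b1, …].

VC = [26, 29, 21, 9]

  [0] addr=0xee blk=29 s=1: MISS | VC []
  [1] addr=0xd5 blk=26 s=2: MISS | VC []
  [2] addr=0xee blk=29 s=1: L1-HIT | VC []
  [3] addr=0xd7 blk=26 s=2: L1-HIT | VC []
  [4] addr=0xf3 blk=30 s=2: MISS | VC [26]
  [5] addr=0xf3 blk=30 s=2: L1-HIT | VC [26]
  [6] addr=0xee blk=29 s=1: L1-HIT | VC [26]
  [7] addr=0xa8 blk=21 s=1: MISS | VC [26, 29]
  [8] addr=0x2c blk=5 s=1: MISS | VC [26, 29, 21]
  [9] addr=0x4b blk=9 s=1: MISS | VC [26, 29, 21, 5]
  [10] addr=0x2d blk=5 s=1: VC-HIT | VC [26, 29, 21, 9]
  [11] addr=0x2e blk=5 s=1: L1-HIT | VC [26, 29, 21, 9]
  [12] addr=0x4a blk=9 s=1: VC-HIT | VC [26, 29, 21, 5]
  [13] addr=0x2a blk=5 s=1: VC-HIT | VC [26, 29, 21, 9]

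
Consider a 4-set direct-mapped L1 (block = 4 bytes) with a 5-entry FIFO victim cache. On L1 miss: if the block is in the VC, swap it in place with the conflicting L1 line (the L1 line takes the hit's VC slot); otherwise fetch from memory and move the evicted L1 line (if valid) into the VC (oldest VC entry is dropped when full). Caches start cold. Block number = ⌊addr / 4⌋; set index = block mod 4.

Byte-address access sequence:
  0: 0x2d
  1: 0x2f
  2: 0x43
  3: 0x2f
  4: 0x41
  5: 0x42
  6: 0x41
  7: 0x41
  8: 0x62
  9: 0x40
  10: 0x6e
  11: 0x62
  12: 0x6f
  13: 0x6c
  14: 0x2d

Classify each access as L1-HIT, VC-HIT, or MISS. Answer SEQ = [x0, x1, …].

  [0] addr=0x2d blk=11 s=3: MISS | VC []
  [1] addr=0x2f blk=11 s=3: L1-HIT | VC []
  [2] addr=0x43 blk=16 s=0: MISS | VC []
  [3] addr=0x2f blk=11 s=3: L1-HIT | VC []
  [4] addr=0x41 blk=16 s=0: L1-HIT | VC []
  [5] addr=0x42 blk=16 s=0: L1-HIT | VC []
  [6] addr=0x41 blk=16 s=0: L1-HIT | VC []
  [7] addr=0x41 blk=16 s=0: L1-HIT | VC []
  [8] addr=0x62 blk=24 s=0: MISS | VC [16]
  [9] addr=0x40 blk=16 s=0: VC-HIT | VC [24]
  [10] addr=0x6e blk=27 s=3: MISS | VC [24, 11]
  [11] addr=0x62 blk=24 s=0: VC-HIT | VC [16, 11]
  [12] addr=0x6f blk=27 s=3: L1-HIT | VC [16, 11]
  [13] addr=0x6c blk=27 s=3: L1-HIT | VC [16, 11]
  [14] addr=0x2d blk=11 s=3: VC-HIT | VC [16, 27]

SEQ = [MISS, L1-HIT, MISS, L1-HIT, L1-HIT, L1-HIT, L1-HIT, L1-HIT, MISS, VC-HIT, MISS, VC-HIT, L1-HIT, L1-HIT, VC-HIT]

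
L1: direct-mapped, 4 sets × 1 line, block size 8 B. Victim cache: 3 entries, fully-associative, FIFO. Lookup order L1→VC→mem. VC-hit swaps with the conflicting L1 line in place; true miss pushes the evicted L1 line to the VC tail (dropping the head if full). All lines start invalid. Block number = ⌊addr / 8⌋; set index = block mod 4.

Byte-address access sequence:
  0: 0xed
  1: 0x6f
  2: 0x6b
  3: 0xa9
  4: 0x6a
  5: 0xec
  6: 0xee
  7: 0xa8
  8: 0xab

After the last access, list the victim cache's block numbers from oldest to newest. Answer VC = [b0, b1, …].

VC = [13, 29]

#0 0xed→b29/s1 MISS; vc=[]
#1 0x6f→b13/s1 MISS; vc=[29]
#2 0x6b→b13/s1 L1-HIT; vc=[29]
#3 0xa9→b21/s1 MISS; vc=[29,13]
#4 0x6a→b13/s1 VC-HIT; vc=[29,21]
#5 0xec→b29/s1 VC-HIT; vc=[13,21]
#6 0xee→b29/s1 L1-HIT; vc=[13,21]
#7 0xa8→b21/s1 VC-HIT; vc=[13,29]
#8 0xab→b21/s1 L1-HIT; vc=[13,29]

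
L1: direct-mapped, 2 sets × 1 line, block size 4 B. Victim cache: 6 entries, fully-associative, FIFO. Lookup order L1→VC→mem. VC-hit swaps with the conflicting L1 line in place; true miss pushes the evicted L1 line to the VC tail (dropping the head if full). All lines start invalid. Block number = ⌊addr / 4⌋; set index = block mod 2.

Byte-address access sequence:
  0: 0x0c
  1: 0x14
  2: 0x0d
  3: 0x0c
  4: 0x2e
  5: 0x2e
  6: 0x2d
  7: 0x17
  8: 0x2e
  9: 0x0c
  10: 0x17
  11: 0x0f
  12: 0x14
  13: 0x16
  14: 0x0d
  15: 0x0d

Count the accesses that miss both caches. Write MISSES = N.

0: 0xc (blk 3, set 1) → MISS  vc=[]
1: 0x14 (blk 5, set 1) → MISS  vc=[3]
2: 0xd (blk 3, set 1) → VC-HIT  vc=[5]
3: 0xc (blk 3, set 1) → L1-HIT  vc=[5]
4: 0x2e (blk 11, set 1) → MISS  vc=[5, 3]
5: 0x2e (blk 11, set 1) → L1-HIT  vc=[5, 3]
6: 0x2d (blk 11, set 1) → L1-HIT  vc=[5, 3]
7: 0x17 (blk 5, set 1) → VC-HIT  vc=[11, 3]
8: 0x2e (blk 11, set 1) → VC-HIT  vc=[5, 3]
9: 0xc (blk 3, set 1) → VC-HIT  vc=[5, 11]
10: 0x17 (blk 5, set 1) → VC-HIT  vc=[3, 11]
11: 0xf (blk 3, set 1) → VC-HIT  vc=[5, 11]
12: 0x14 (blk 5, set 1) → VC-HIT  vc=[3, 11]
13: 0x16 (blk 5, set 1) → L1-HIT  vc=[3, 11]
14: 0xd (blk 3, set 1) → VC-HIT  vc=[5, 11]
15: 0xd (blk 3, set 1) → L1-HIT  vc=[5, 11]

MISSES = 3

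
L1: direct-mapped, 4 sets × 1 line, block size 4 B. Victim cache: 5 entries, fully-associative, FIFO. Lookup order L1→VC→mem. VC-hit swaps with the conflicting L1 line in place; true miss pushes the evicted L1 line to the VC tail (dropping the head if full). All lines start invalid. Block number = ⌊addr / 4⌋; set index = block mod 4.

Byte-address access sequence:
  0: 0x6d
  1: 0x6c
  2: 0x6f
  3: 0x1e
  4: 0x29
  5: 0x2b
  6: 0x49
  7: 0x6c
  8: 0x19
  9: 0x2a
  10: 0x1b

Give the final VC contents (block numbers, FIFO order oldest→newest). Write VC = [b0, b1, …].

  [0] addr=0x6d blk=27 s=3: MISS | VC []
  [1] addr=0x6c blk=27 s=3: L1-HIT | VC []
  [2] addr=0x6f blk=27 s=3: L1-HIT | VC []
  [3] addr=0x1e blk=7 s=3: MISS | VC [27]
  [4] addr=0x29 blk=10 s=2: MISS | VC [27]
  [5] addr=0x2b blk=10 s=2: L1-HIT | VC [27]
  [6] addr=0x49 blk=18 s=2: MISS | VC [27, 10]
  [7] addr=0x6c blk=27 s=3: VC-HIT | VC [7, 10]
  [8] addr=0x19 blk=6 s=2: MISS | VC [7, 10, 18]
  [9] addr=0x2a blk=10 s=2: VC-HIT | VC [7, 6, 18]
  [10] addr=0x1b blk=6 s=2: VC-HIT | VC [7, 10, 18]

VC = [7, 10, 18]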